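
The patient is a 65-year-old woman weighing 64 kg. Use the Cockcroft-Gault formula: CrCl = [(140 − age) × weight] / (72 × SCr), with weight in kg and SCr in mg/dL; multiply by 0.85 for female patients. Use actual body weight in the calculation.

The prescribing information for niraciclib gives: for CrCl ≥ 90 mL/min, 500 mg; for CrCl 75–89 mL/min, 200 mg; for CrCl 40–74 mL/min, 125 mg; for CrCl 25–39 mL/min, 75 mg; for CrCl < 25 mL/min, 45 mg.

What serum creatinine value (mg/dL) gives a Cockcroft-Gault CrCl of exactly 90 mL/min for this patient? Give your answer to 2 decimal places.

0.63 mg/dL

Standard dose requires CrCl ≥ 90 mL/min.
Set (140 − 65) × 64 × 0.85 / (72 × SCr) = 90
SCr = (140 − 65) × 64 × 0.85 / (72 × 90) = 0.630 mg/dL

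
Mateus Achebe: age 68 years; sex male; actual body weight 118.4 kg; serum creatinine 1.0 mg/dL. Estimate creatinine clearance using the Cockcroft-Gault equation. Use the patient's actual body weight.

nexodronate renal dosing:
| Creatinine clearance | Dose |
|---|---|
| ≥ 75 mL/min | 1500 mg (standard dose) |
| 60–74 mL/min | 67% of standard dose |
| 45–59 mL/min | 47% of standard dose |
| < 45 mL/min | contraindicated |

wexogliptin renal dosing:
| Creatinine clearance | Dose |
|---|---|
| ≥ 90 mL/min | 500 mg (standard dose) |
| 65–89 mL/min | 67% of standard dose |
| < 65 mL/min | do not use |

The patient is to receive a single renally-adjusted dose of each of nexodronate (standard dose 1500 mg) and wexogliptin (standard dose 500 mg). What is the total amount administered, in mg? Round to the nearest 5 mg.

2000 mg

CrCl = (140 − 68) × 118.4 / (72 × 1) = 8524.8 / 72.00 ≈ 118.4 mL/min
CrCl ≈ 118 mL/min.
nexodronate: ≥ 75 mL/min → 100% of 1500 mg = 1500 mg.
wexogliptin: ≥ 90 mL/min → 100% of 500 mg = 500 mg.
Total = 1500 + 500 = 2000 mg.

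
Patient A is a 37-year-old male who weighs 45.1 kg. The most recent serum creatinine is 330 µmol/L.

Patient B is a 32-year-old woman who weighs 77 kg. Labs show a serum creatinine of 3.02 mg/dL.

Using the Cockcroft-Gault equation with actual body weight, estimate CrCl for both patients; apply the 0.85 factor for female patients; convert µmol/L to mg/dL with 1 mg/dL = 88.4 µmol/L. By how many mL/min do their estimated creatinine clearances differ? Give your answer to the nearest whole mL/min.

Patient A: SCr = 330 / 88.4 = 3.733 mg/dL
Patient A: CrCl = (140 − 37) × 45.1 / (72 × 3.733) = 4645.3 / 268.78 ≈ 17.3 mL/min
Patient B: CrCl = (140 − 32) × 77 / (72 × 3.02) × 0.85 = 8316.0 / 217.44 × 0.85 ≈ 32.5 mL/min
|17.3 − 32.5| = 15.2 mL/min

15 mL/min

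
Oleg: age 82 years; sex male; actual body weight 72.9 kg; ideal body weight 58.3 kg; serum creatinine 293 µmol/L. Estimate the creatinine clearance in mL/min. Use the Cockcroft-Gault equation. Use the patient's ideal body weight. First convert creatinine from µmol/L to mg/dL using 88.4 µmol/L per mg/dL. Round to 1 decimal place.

14.2 mL/min

SCr = 293 / 88.4 = 3.314 mg/dL
CrCl = (140 − 82) × 58.3 / (72 × 3.314) = 3381.4 / 238.61 ≈ 14.2 mL/min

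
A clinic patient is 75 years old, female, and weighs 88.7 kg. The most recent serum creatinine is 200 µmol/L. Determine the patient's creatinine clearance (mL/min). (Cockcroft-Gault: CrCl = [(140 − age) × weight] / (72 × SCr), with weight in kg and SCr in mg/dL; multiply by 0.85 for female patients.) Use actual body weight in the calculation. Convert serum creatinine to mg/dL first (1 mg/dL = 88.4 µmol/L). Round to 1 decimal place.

SCr = 200 / 88.4 = 2.262 mg/dL
CrCl = (140 − 75) × 88.7 / (72 × 2.262) × 0.85 = 5765.5 / 162.86 × 0.85 ≈ 30.1 mL/min

30.1 mL/min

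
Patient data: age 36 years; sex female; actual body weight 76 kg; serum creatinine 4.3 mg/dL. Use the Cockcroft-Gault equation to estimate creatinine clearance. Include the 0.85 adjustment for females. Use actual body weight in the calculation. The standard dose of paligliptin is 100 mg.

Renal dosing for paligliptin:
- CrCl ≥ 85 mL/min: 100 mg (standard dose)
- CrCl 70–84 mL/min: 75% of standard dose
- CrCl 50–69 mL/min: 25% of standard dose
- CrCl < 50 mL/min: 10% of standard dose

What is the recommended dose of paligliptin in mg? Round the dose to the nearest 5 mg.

CrCl = (140 − 36) × 76 / (72 × 4.3) × 0.85 = 7904.0 / 309.60 × 0.85 ≈ 21.7 mL/min
CrCl ≈ 22 mL/min → bracket < 50 mL/min.
10% of 100 mg = 10 mg

10 mg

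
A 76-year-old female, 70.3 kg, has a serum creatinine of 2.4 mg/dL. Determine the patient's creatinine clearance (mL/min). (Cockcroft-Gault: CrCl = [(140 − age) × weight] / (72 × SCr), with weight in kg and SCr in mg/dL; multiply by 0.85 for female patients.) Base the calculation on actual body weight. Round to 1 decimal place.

CrCl = (140 − 76) × 70.3 / (72 × 2.4) × 0.85 = 4499.2 / 172.80 × 0.85 ≈ 22.1 mL/min

22.1 mL/min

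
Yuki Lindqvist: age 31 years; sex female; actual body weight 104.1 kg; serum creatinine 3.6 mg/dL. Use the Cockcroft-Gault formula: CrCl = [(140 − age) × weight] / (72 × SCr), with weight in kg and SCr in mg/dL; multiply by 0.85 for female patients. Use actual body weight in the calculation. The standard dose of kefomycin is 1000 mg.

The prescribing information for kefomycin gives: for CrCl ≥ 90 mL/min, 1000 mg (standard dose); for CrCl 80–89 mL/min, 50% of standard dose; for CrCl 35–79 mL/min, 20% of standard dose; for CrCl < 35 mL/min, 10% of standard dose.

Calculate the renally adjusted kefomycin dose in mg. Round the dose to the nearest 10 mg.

200 mg

CrCl = (140 − 31) × 104.1 / (72 × 3.6) × 0.85 = 11346.9 / 259.20 × 0.85 ≈ 37.2 mL/min
CrCl ≈ 37 mL/min → bracket 35–79 mL/min.
20% of 1000 mg = 200 mg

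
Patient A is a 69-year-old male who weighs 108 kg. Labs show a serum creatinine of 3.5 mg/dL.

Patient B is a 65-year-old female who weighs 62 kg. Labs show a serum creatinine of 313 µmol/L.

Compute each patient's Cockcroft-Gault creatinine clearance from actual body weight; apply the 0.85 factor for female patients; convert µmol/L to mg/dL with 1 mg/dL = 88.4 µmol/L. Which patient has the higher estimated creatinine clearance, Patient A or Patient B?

Patient A: CrCl = (140 − 69) × 108 / (72 × 3.5) = 7668.0 / 252.00 ≈ 30.4 mL/min
Patient B: SCr = 313 / 88.4 = 3.541 mg/dL
Patient B: CrCl = (140 − 65) × 62 / (72 × 3.541) × 0.85 = 4650.0 / 254.95 × 0.85 ≈ 15.5 mL/min
30.4 vs 15.5 mL/min → Patient A is higher.

Patient A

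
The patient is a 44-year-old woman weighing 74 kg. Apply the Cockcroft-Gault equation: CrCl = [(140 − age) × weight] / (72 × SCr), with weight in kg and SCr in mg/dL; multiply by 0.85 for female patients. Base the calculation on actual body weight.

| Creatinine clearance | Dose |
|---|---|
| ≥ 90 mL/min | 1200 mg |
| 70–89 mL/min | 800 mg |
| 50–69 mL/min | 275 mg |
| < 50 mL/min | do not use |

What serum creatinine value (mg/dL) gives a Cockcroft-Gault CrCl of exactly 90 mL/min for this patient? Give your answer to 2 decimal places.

0.93 mg/dL

Standard dose requires CrCl ≥ 90 mL/min.
Set (140 − 44) × 74 × 0.85 / (72 × SCr) = 90
SCr = (140 − 44) × 74 × 0.85 / (72 × 90) = 0.932 mg/dL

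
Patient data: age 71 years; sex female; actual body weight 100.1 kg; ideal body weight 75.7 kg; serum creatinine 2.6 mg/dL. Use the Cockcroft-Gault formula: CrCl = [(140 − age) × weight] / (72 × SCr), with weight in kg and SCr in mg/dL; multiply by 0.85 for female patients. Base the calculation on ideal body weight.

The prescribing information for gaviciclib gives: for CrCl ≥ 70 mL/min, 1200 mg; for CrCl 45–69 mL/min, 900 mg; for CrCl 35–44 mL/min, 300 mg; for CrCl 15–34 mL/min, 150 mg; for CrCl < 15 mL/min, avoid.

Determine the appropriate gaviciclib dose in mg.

150 mg

CrCl = (140 − 71) × 75.7 / (72 × 2.6) × 0.85 = 5223.3 / 187.20 × 0.85 ≈ 23.7 mL/min
CrCl ≈ 24 mL/min → bracket 15–34 mL/min.
Dose for this bracket: 150 mg.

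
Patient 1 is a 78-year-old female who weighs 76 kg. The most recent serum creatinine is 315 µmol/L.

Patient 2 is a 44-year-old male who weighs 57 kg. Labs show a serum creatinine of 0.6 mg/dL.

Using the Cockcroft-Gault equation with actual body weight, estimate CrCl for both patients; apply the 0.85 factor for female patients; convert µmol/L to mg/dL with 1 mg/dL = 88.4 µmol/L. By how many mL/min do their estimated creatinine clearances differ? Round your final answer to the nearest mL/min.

111 mL/min

Patient 1: SCr = 315 / 88.4 = 3.563 mg/dL
Patient 1: CrCl = (140 − 78) × 76 / (72 × 3.563) × 0.85 = 4712.0 / 256.54 × 0.85 ≈ 15.6 mL/min
Patient 2: CrCl = (140 − 44) × 57 / (72 × 0.6) = 5472.0 / 43.20 ≈ 126.7 mL/min
|15.6 − 126.7| = 111.1 mL/min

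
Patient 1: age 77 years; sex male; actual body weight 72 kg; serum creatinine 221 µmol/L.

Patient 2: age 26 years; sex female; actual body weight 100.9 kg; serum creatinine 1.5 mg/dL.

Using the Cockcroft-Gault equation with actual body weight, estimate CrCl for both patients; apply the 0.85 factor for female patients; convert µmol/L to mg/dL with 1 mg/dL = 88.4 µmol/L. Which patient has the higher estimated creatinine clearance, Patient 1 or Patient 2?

Patient 1: SCr = 221 / 88.4 = 2.5 mg/dL
Patient 1: CrCl = (140 − 77) × 72 / (72 × 2.5) = 4536.0 / 180.00 ≈ 25.2 mL/min
Patient 2: CrCl = (140 − 26) × 100.9 / (72 × 1.5) × 0.85 = 11502.6 / 108.00 × 0.85 ≈ 90.5 mL/min
25.2 vs 90.5 mL/min → Patient 2 is higher.

Patient 2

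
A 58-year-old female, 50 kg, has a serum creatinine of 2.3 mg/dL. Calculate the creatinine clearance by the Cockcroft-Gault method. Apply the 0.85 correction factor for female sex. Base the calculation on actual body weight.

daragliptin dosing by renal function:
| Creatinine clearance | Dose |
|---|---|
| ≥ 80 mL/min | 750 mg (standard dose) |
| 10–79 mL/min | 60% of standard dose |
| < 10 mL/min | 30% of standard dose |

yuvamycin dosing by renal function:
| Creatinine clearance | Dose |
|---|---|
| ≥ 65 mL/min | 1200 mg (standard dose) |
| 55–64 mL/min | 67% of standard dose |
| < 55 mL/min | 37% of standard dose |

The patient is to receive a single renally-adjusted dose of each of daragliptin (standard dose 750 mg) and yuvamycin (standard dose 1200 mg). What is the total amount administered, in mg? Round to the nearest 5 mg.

CrCl = (140 − 58) × 50 / (72 × 2.3) × 0.85 = 4100.0 / 165.60 × 0.85 ≈ 21.0 mL/min
CrCl ≈ 21 mL/min.
daragliptin: 10–79 mL/min → 60% of 750 mg = 450 mg.
yuvamycin: < 55 mL/min → 37% of 1200 mg = 444 mg.
Total = 450 + 444 = 894 mg.

895 mg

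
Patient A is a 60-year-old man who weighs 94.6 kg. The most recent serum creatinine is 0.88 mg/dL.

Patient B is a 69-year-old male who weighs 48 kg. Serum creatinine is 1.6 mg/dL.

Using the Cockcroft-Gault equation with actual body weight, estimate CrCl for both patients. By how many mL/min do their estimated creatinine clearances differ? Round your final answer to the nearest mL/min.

90 mL/min

Patient A: CrCl = (140 − 60) × 94.6 / (72 × 0.88) = 7568.0 / 63.36 ≈ 119.4 mL/min
Patient B: CrCl = (140 − 69) × 48 / (72 × 1.6) = 3408.0 / 115.20 ≈ 29.6 mL/min
|119.4 − 29.6| = 89.8 mL/min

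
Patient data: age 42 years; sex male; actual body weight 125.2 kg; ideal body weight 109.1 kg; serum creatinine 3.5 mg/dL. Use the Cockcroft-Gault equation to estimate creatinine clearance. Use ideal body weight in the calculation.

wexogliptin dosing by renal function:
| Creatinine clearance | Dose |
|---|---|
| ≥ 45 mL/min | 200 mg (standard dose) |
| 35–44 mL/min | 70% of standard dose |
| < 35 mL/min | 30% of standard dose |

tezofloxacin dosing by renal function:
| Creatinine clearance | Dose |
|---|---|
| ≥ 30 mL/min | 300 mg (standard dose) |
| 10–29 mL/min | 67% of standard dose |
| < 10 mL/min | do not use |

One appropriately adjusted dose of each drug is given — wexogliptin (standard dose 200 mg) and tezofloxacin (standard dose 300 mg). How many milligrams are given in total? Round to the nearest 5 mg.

CrCl = (140 − 42) × 109.1 / (72 × 3.5) = 10691.8 / 252.00 ≈ 42.4 mL/min
CrCl ≈ 42 mL/min.
wexogliptin: 35–44 mL/min → 70% of 200 mg = 140 mg.
tezofloxacin: ≥ 30 mL/min → 100% of 300 mg = 300 mg.
Total = 140 + 300 = 440 mg.

440 mg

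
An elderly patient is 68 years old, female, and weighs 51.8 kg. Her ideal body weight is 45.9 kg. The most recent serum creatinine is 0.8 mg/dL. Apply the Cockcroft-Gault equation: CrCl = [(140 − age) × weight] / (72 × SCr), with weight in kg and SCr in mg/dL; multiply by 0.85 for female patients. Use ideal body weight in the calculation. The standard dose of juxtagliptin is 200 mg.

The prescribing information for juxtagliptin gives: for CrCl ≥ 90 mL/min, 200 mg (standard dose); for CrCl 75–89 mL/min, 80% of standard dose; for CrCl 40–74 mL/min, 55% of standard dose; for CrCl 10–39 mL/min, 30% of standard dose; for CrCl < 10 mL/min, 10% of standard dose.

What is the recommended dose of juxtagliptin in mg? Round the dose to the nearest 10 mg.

CrCl = (140 − 68) × 45.9 / (72 × 0.8) × 0.85 = 3304.8 / 57.60 × 0.85 ≈ 48.8 mL/min
CrCl ≈ 49 mL/min → bracket 40–74 mL/min.
55% of 200 mg = 110 mg

110 mg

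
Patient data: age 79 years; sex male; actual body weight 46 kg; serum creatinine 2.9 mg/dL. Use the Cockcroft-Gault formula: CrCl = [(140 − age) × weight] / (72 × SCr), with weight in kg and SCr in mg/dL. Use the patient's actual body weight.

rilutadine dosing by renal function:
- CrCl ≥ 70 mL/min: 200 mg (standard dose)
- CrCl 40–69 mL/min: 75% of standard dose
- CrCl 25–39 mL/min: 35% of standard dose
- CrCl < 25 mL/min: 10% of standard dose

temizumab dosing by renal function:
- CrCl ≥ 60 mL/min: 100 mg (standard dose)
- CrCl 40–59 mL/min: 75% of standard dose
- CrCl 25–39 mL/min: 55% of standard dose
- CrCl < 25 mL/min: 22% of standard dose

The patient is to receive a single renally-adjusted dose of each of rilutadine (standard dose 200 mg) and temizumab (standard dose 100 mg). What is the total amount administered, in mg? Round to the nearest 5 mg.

40 mg

CrCl = (140 − 79) × 46 / (72 × 2.9) = 2806.0 / 208.80 ≈ 13.4 mL/min
CrCl ≈ 13 mL/min.
rilutadine: < 25 mL/min → 10% of 200 mg = 20 mg.
temizumab: < 25 mL/min → 22% of 100 mg = 22 mg.
Total = 20 + 22 = 42 mg.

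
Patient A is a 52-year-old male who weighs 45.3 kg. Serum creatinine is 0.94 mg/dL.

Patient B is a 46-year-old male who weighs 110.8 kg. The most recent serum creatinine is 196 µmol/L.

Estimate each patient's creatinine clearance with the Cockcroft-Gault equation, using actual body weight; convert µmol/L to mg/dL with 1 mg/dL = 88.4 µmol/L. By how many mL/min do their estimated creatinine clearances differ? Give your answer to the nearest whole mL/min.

Patient A: CrCl = (140 − 52) × 45.3 / (72 × 0.94) = 3986.4 / 67.68 ≈ 58.9 mL/min
Patient B: SCr = 196 / 88.4 = 2.217 mg/dL
Patient B: CrCl = (140 − 46) × 110.8 / (72 × 2.217) = 10415.2 / 159.62 ≈ 65.2 mL/min
|58.9 − 65.2| = 6.3 mL/min

6 mL/min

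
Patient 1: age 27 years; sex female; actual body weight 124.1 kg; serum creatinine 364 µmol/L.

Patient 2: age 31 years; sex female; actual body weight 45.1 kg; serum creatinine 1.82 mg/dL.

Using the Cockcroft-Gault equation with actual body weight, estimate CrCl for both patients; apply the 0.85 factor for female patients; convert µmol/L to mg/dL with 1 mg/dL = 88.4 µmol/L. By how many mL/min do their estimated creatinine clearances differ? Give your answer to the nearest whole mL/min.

8 mL/min

Patient 1: SCr = 364 / 88.4 = 4.118 mg/dL
Patient 1: CrCl = (140 − 27) × 124.1 / (72 × 4.118) × 0.85 = 14023.3 / 296.50 × 0.85 ≈ 40.2 mL/min
Patient 2: CrCl = (140 − 31) × 45.1 / (72 × 1.82) × 0.85 = 4915.9 / 131.04 × 0.85 ≈ 31.9 mL/min
|40.2 − 31.9| = 8.3 mL/min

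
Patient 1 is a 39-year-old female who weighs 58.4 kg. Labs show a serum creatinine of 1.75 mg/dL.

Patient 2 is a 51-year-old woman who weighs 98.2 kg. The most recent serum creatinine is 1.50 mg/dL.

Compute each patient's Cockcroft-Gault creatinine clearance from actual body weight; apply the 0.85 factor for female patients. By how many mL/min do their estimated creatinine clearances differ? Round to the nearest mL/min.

29 mL/min

Patient 1: CrCl = (140 − 39) × 58.4 / (72 × 1.75) × 0.85 = 5898.4 / 126.00 × 0.85 ≈ 39.8 mL/min
Patient 2: CrCl = (140 − 51) × 98.2 / (72 × 1.5) × 0.85 = 8739.8 / 108.00 × 0.85 ≈ 68.8 mL/min
|39.8 − 68.8| = 29.0 mL/min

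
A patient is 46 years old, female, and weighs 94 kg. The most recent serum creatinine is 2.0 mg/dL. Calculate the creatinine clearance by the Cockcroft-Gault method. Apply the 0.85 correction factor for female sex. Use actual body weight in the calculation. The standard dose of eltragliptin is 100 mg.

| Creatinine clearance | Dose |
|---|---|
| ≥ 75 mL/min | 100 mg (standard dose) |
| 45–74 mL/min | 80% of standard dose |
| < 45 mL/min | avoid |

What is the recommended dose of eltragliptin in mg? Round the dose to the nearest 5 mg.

80 mg

CrCl = (140 − 46) × 94 / (72 × 2) × 0.85 = 8836.0 / 144.00 × 0.85 ≈ 52.2 mL/min
CrCl ≈ 52 mL/min → bracket 45–74 mL/min.
80% of 100 mg = 80 mg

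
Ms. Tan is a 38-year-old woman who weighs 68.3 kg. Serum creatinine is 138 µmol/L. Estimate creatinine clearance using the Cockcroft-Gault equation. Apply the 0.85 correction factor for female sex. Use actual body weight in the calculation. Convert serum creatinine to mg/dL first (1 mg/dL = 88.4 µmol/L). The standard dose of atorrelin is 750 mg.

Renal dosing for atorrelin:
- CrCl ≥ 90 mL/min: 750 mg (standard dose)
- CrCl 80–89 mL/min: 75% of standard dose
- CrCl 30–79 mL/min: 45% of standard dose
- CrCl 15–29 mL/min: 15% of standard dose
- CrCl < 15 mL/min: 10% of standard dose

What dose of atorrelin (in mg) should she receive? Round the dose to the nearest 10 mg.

SCr = 138 / 88.4 = 1.561 mg/dL
CrCl = (140 − 38) × 68.3 / (72 × 1.561) × 0.85 = 6966.6 / 112.39 × 0.85 ≈ 52.7 mL/min
CrCl ≈ 53 mL/min → bracket 30–79 mL/min.
45% of 750 mg = 337.5 mg → 340 mg

340 mg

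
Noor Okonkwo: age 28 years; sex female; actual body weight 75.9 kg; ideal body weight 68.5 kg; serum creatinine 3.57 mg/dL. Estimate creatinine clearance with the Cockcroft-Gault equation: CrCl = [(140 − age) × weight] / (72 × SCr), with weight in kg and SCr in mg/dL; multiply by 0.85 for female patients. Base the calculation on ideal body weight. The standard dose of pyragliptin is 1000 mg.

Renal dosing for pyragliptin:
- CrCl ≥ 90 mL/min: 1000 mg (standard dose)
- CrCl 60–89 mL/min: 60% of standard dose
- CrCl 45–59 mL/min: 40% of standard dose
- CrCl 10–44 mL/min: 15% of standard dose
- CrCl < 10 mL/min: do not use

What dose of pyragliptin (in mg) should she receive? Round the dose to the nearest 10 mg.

CrCl = (140 − 28) × 68.5 / (72 × 3.57) × 0.85 = 7672.0 / 257.04 × 0.85 ≈ 25.4 mL/min
CrCl ≈ 25 mL/min → bracket 10–44 mL/min.
15% of 1000 mg = 150 mg

150 mg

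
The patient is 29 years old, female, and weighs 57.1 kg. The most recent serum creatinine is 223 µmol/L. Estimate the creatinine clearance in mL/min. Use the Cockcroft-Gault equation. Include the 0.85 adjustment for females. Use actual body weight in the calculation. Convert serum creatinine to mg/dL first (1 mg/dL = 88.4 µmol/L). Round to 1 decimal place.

29.7 mL/min

SCr = 223 / 88.4 = 2.523 mg/dL
CrCl = (140 − 29) × 57.1 / (72 × 2.523) × 0.85 = 6338.1 / 181.66 × 0.85 ≈ 29.7 mL/min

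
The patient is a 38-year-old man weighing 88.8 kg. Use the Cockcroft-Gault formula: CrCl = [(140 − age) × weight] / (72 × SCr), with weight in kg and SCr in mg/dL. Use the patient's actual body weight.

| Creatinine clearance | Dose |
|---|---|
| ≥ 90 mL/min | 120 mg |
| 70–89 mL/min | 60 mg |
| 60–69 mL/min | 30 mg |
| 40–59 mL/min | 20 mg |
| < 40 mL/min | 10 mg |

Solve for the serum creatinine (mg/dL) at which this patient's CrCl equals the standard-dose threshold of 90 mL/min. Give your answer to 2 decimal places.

Standard dose requires CrCl ≥ 90 mL/min.
Set (140 − 38) × 88.8 / (72 × SCr) = 90
SCr = (140 − 38) × 88.8 / (72 × 90) = 1.398 mg/dL

1.40 mg/dL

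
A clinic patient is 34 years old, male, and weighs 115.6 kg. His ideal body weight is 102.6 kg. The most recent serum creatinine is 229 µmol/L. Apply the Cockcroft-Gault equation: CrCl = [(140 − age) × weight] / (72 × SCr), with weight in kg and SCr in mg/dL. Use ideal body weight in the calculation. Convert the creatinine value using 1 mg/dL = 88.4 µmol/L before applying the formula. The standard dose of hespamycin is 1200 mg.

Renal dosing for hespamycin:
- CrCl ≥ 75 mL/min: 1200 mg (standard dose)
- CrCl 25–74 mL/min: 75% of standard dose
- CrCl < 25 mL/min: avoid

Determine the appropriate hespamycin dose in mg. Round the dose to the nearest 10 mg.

SCr = 229 / 88.4 = 2.59 mg/dL
CrCl = (140 − 34) × 102.6 / (72 × 2.59) = 10875.6 / 186.48 ≈ 58.3 mL/min
CrCl ≈ 58 mL/min → bracket 25–74 mL/min.
75% of 1200 mg = 900 mg

900 mg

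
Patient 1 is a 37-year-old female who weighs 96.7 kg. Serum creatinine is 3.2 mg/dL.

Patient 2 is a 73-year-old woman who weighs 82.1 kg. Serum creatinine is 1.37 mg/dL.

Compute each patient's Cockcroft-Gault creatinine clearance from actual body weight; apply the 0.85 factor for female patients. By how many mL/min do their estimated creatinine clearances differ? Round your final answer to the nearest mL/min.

11 mL/min

Patient 1: CrCl = (140 − 37) × 96.7 / (72 × 3.2) × 0.85 = 9960.1 / 230.40 × 0.85 ≈ 36.7 mL/min
Patient 2: CrCl = (140 − 73) × 82.1 / (72 × 1.37) × 0.85 = 5500.7 / 98.64 × 0.85 ≈ 47.4 mL/min
|36.7 − 47.4| = 10.7 mL/min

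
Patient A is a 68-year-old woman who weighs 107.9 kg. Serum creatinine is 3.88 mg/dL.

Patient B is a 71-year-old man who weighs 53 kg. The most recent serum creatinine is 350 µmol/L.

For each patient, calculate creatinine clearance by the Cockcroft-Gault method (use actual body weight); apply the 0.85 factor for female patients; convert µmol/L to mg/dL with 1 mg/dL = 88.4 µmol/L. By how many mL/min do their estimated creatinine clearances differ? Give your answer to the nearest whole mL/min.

11 mL/min

Patient A: CrCl = (140 − 68) × 107.9 / (72 × 3.88) × 0.85 = 7768.8 / 279.36 × 0.85 ≈ 23.6 mL/min
Patient B: SCr = 350 / 88.4 = 3.959 mg/dL
Patient B: CrCl = (140 − 71) × 53 / (72 × 3.959) = 3657.0 / 285.05 ≈ 12.8 mL/min
|23.6 − 12.8| = 10.8 mL/min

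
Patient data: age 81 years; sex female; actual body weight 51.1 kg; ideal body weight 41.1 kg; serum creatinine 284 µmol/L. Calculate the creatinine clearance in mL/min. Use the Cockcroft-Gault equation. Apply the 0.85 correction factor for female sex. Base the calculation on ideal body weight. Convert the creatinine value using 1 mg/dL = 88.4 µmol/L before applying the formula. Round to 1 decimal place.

SCr = 284 / 88.4 = 3.213 mg/dL
CrCl = (140 − 81) × 41.1 / (72 × 3.213) × 0.85 = 2424.9 / 231.34 × 0.85 ≈ 8.9 mL/min

8.9 mL/min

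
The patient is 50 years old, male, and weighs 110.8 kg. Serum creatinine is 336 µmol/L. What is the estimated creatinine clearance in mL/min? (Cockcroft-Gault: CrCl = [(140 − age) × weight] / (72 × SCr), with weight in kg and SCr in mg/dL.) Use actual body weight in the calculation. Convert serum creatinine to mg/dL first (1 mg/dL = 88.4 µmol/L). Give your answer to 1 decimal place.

36.4 mL/min

SCr = 336 / 88.4 = 3.801 mg/dL
CrCl = (140 − 50) × 110.8 / (72 × 3.801) = 9972.0 / 273.67 ≈ 36.4 mL/min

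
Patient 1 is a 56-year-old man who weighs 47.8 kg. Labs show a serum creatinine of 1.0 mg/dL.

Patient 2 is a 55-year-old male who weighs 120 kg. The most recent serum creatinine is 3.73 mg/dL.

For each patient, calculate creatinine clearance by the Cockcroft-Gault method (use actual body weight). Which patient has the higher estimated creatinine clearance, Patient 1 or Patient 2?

Patient 1: CrCl = (140 − 56) × 47.8 / (72 × 1) = 4015.2 / 72.00 ≈ 55.8 mL/min
Patient 2: CrCl = (140 − 55) × 120 / (72 × 3.73) = 10200.0 / 268.56 ≈ 38.0 mL/min
55.8 vs 38.0 mL/min → Patient 1 is higher.

Patient 1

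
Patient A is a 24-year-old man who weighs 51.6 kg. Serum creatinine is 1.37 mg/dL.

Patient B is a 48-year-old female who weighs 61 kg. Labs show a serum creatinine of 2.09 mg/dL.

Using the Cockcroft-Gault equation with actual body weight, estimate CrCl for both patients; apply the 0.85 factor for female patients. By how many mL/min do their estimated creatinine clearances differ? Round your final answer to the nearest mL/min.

Patient A: CrCl = (140 − 24) × 51.6 / (72 × 1.37) = 5985.6 / 98.64 ≈ 60.7 mL/min
Patient B: CrCl = (140 − 48) × 61 / (72 × 2.09) × 0.85 = 5612.0 / 150.48 × 0.85 ≈ 31.7 mL/min
|60.7 − 31.7| = 29.0 mL/min

29 mL/min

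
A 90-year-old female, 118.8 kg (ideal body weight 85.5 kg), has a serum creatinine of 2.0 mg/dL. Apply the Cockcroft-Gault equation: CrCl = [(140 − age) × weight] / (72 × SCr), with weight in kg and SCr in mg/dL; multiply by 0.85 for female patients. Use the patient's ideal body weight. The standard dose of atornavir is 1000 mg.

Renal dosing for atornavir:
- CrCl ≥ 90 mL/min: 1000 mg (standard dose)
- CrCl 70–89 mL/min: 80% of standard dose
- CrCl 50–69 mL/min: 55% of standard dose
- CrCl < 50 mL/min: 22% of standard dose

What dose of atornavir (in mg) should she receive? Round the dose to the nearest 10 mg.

CrCl = (140 − 90) × 85.5 / (72 × 2) × 0.85 = 4275.0 / 144.00 × 0.85 ≈ 25.2 mL/min
CrCl ≈ 25 mL/min → bracket < 50 mL/min.
22% of 1000 mg = 220 mg

220 mg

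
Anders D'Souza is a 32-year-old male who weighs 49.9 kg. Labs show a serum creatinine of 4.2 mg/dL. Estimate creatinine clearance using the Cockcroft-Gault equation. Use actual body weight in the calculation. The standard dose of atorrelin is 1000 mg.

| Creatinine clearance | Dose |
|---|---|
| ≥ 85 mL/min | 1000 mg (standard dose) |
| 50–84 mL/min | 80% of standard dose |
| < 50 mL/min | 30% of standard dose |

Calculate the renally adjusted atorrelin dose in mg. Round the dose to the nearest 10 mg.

CrCl = (140 − 32) × 49.9 / (72 × 4.2) = 5389.2 / 302.40 ≈ 17.8 mL/min
CrCl ≈ 18 mL/min → bracket < 50 mL/min.
30% of 1000 mg = 300 mg

300 mg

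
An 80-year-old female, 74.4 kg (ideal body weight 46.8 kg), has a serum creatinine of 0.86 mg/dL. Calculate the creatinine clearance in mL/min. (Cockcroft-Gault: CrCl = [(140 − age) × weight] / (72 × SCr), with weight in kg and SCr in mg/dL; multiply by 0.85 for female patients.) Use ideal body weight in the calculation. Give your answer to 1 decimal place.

CrCl = (140 − 80) × 46.8 / (72 × 0.86) × 0.85 = 2808.0 / 61.92 × 0.85 ≈ 38.5 mL/min

38.5 mL/min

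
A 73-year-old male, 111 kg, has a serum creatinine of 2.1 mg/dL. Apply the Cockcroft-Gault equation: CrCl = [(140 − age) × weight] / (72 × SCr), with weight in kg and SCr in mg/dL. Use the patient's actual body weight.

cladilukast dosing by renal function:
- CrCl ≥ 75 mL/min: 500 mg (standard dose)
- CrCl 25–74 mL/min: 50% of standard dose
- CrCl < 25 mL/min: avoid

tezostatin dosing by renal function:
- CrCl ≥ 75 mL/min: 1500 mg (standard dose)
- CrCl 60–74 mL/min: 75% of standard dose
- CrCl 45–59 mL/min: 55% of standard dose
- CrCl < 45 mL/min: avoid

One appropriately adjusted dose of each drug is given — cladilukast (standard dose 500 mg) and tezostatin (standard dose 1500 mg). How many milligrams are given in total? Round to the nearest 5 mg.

1075 mg

CrCl = (140 − 73) × 111 / (72 × 2.1) = 7437.0 / 151.20 ≈ 49.2 mL/min
CrCl ≈ 49 mL/min.
cladilukast: 25–74 mL/min → 50% of 500 mg = 250 mg.
tezostatin: 45–59 mL/min → 55% of 1500 mg = 825 mg.
Total = 250 + 825 = 1075 mg.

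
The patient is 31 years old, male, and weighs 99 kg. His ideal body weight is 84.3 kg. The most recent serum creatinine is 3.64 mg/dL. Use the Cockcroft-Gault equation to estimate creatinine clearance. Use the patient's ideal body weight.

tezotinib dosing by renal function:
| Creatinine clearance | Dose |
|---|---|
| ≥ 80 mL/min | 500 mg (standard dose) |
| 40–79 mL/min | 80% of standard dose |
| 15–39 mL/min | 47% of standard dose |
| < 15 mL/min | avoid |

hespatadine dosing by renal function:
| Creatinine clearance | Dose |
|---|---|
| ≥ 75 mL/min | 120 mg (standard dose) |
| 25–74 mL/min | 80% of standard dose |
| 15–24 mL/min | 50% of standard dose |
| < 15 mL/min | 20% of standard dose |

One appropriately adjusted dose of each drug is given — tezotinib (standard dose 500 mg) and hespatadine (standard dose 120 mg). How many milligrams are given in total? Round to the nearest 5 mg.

CrCl = (140 − 31) × 84.3 / (72 × 3.64) = 9188.7 / 262.08 ≈ 35.1 mL/min
CrCl ≈ 35 mL/min.
tezotinib: 15–39 mL/min → 47% of 500 mg = 235 mg.
hespatadine: 25–74 mL/min → 80% of 120 mg = 96 mg.
Total = 235 + 96 = 331 mg.

330 mg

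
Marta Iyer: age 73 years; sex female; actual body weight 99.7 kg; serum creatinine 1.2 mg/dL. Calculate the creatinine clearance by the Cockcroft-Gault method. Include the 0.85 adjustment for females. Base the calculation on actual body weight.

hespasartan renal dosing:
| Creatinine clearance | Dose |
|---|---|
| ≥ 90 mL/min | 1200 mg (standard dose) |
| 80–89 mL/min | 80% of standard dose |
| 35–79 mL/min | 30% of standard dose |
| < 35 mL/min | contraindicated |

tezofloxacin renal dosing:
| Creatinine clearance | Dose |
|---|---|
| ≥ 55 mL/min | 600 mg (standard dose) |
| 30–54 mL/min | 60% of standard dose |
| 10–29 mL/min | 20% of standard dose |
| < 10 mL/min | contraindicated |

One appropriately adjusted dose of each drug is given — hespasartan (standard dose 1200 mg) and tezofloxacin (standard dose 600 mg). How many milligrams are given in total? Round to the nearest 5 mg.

CrCl = (140 − 73) × 99.7 / (72 × 1.2) × 0.85 = 6679.9 / 86.40 × 0.85 ≈ 65.7 mL/min
CrCl ≈ 66 mL/min.
hespasartan: 35–79 mL/min → 30% of 1200 mg = 360 mg.
tezofloxacin: ≥ 55 mL/min → 100% of 600 mg = 600 mg.
Total = 360 + 600 = 960 mg.

960 mg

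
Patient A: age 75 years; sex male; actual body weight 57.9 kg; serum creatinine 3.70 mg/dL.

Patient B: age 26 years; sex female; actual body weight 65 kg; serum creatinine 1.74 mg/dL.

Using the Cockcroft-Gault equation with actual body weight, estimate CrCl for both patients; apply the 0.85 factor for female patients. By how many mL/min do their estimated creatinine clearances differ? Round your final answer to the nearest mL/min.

Patient A: CrCl = (140 − 75) × 57.9 / (72 × 3.7) = 3763.5 / 266.40 ≈ 14.1 mL/min
Patient B: CrCl = (140 − 26) × 65 / (72 × 1.74) × 0.85 = 7410.0 / 125.28 × 0.85 ≈ 50.3 mL/min
|14.1 − 50.3| = 36.2 mL/min

36 mL/min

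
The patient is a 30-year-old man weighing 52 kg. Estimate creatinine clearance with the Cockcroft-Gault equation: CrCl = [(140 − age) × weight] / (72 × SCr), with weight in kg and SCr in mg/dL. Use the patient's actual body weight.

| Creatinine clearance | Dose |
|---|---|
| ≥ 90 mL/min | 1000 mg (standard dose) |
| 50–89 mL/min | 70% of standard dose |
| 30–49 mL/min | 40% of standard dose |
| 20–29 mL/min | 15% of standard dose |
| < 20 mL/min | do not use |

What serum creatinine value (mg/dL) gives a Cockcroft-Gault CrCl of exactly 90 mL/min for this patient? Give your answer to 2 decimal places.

Standard dose requires CrCl ≥ 90 mL/min.
Set (140 − 30) × 52 / (72 × SCr) = 90
SCr = (140 − 30) × 52 / (72 × 90) = 0.883 mg/dL

0.88 mg/dL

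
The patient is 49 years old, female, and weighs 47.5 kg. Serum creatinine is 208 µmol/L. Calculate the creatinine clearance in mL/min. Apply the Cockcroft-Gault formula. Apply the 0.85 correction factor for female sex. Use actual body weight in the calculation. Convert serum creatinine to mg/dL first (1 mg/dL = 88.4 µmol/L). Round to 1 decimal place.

SCr = 208 / 88.4 = 2.353 mg/dL
CrCl = (140 − 49) × 47.5 / (72 × 2.353) × 0.85 = 4322.5 / 169.42 × 0.85 ≈ 21.7 mL/min

21.7 mL/min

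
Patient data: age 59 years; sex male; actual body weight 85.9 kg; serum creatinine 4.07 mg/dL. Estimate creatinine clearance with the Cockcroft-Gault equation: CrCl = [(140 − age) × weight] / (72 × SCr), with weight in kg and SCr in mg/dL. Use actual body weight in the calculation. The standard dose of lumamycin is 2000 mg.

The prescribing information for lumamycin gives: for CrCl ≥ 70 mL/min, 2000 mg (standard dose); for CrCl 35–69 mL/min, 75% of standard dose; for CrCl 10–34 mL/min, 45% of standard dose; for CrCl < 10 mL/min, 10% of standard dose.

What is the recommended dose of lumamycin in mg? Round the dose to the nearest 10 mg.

900 mg

CrCl = (140 − 59) × 85.9 / (72 × 4.07) = 6957.9 / 293.04 ≈ 23.7 mL/min
CrCl ≈ 24 mL/min → bracket 10–34 mL/min.
45% of 2000 mg = 900 mg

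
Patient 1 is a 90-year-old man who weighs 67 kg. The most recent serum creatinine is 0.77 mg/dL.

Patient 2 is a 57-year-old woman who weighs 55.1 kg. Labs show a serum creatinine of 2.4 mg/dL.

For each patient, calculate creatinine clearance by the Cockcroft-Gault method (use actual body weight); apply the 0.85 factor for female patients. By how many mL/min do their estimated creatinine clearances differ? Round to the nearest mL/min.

38 mL/min

Patient 1: CrCl = (140 − 90) × 67 / (72 × 0.77) = 3350.0 / 55.44 ≈ 60.4 mL/min
Patient 2: CrCl = (140 − 57) × 55.1 / (72 × 2.4) × 0.85 = 4573.3 / 172.80 × 0.85 ≈ 22.5 mL/min
|60.4 − 22.5| = 37.9 mL/min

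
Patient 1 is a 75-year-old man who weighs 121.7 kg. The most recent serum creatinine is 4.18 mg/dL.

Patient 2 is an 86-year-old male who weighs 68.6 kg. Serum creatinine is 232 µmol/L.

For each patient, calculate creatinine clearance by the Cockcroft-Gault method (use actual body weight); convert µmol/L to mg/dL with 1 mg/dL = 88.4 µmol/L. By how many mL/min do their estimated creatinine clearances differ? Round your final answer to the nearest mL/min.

Patient 1: CrCl = (140 − 75) × 121.7 / (72 × 4.18) = 7910.5 / 300.96 ≈ 26.3 mL/min
Patient 2: SCr = 232 / 88.4 = 2.624 mg/dL
Patient 2: CrCl = (140 − 86) × 68.6 / (72 × 2.624) = 3704.4 / 188.93 ≈ 19.6 mL/min
|26.3 − 19.6| = 6.7 mL/min

7 mL/min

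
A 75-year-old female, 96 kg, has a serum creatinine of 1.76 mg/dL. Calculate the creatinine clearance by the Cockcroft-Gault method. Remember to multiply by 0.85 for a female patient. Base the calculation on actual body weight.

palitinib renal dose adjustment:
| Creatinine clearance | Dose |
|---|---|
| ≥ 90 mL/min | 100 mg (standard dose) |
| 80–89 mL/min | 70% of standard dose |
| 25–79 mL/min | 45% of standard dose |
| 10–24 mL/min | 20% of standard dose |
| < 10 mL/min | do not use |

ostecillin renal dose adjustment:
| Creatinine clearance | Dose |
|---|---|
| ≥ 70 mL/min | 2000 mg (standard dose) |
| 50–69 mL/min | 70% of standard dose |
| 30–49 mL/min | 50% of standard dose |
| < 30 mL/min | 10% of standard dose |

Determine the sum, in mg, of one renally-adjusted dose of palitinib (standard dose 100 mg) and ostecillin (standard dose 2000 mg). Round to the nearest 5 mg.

1045 mg

CrCl = (140 − 75) × 96 / (72 × 1.76) × 0.85 = 6240.0 / 126.72 × 0.85 ≈ 41.9 mL/min
CrCl ≈ 42 mL/min.
palitinib: 25–79 mL/min → 45% of 100 mg = 45 mg.
ostecillin: 30–49 mL/min → 50% of 2000 mg = 1000 mg.
Total = 45 + 1000 = 1045 mg.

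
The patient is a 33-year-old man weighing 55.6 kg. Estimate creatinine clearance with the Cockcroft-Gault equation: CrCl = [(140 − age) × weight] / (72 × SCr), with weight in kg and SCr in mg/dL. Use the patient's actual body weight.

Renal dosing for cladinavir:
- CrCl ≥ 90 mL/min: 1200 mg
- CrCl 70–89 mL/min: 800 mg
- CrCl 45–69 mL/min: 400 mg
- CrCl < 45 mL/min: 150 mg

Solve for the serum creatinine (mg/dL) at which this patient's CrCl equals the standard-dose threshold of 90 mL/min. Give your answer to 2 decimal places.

0.92 mg/dL

Standard dose requires CrCl ≥ 90 mL/min.
Set (140 − 33) × 55.6 / (72 × SCr) = 90
SCr = (140 − 33) × 55.6 / (72 × 90) = 0.918 mg/dL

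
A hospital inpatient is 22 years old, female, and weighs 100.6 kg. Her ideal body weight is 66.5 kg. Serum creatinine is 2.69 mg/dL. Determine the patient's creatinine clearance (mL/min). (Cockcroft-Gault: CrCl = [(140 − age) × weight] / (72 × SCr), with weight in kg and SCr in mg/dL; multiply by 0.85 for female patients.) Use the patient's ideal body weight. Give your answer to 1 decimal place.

34.4 mL/min

CrCl = (140 − 22) × 66.5 / (72 × 2.69) × 0.85 = 7847.0 / 193.68 × 0.85 ≈ 34.4 mL/min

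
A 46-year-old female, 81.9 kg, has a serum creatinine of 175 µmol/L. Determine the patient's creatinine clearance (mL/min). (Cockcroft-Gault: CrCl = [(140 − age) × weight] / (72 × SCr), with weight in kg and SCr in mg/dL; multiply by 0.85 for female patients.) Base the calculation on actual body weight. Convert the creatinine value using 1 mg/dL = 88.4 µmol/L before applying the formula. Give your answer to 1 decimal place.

SCr = 175 / 88.4 = 1.98 mg/dL
CrCl = (140 − 46) × 81.9 / (72 × 1.98) × 0.85 = 7698.6 / 142.56 × 0.85 ≈ 45.9 mL/min

45.9 mL/min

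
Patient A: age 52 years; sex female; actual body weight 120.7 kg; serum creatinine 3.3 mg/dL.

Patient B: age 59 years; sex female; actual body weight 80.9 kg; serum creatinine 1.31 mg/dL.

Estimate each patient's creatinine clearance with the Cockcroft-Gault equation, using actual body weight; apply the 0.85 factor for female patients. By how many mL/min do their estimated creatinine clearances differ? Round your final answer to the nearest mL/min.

Patient A: CrCl = (140 − 52) × 120.7 / (72 × 3.3) × 0.85 = 10621.6 / 237.60 × 0.85 ≈ 38.0 mL/min
Patient B: CrCl = (140 − 59) × 80.9 / (72 × 1.31) × 0.85 = 6552.9 / 94.32 × 0.85 ≈ 59.1 mL/min
|38.0 − 59.1| = 21.1 mL/min

21 mL/min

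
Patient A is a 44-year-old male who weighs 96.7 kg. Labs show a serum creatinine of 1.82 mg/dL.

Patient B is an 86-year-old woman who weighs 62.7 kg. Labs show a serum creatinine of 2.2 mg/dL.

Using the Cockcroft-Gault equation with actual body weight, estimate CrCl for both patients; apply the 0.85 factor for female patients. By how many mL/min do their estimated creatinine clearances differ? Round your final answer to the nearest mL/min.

53 mL/min

Patient A: CrCl = (140 − 44) × 96.7 / (72 × 1.82) = 9283.2 / 131.04 ≈ 70.8 mL/min
Patient B: CrCl = (140 − 86) × 62.7 / (72 × 2.2) × 0.85 = 3385.8 / 158.40 × 0.85 ≈ 18.2 mL/min
|70.8 − 18.2| = 52.6 mL/min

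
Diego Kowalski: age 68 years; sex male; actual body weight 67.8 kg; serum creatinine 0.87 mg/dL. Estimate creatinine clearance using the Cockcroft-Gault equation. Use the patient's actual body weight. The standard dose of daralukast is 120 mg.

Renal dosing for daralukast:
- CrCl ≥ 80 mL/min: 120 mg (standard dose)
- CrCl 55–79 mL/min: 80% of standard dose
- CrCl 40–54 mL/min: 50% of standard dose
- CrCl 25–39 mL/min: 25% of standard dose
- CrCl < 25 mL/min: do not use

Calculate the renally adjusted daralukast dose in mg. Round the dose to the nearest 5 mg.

95 mg

CrCl = (140 − 68) × 67.8 / (72 × 0.87) = 4881.6 / 62.64 ≈ 77.9 mL/min
CrCl ≈ 78 mL/min → bracket 55–79 mL/min.
80% of 120 mg = 96 mg → 95 mg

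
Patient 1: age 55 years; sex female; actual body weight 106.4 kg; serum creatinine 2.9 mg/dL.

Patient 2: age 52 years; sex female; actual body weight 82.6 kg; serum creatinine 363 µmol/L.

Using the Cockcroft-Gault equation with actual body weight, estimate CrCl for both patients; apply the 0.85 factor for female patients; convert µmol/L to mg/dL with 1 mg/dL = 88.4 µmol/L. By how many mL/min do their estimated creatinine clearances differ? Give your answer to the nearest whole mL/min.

Patient 1: CrCl = (140 − 55) × 106.4 / (72 × 2.9) × 0.85 = 9044.0 / 208.80 × 0.85 ≈ 36.8 mL/min
Patient 2: SCr = 363 / 88.4 = 4.106 mg/dL
Patient 2: CrCl = (140 − 52) × 82.6 / (72 × 4.106) × 0.85 = 7268.8 / 295.63 × 0.85 ≈ 20.9 mL/min
|36.8 − 20.9| = 15.9 mL/min

16 mL/min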